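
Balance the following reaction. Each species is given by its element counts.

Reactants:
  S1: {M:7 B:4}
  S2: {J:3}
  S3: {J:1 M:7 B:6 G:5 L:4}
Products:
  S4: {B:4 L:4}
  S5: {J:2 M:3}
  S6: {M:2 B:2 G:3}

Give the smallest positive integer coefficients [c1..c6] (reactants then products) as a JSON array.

Coefficients: [1, 3, 3, 3, 6, 5]

J: 1·0+3·3+3·1 = 12 | 3·0+6·2+5·0 = 12
M: 1·7+3·0+3·7 = 28 | 3·0+6·3+5·2 = 28
B: 1·4+3·0+3·6 = 22 | 3·4+6·0+5·2 = 22
G: 1·0+3·0+3·5 = 15 | 3·0+6·0+5·3 = 15
L: 1·0+3·0+3·4 = 12 | 3·4+6·0+5·0 = 12
gcd(1,3,3,3,6,5) = 1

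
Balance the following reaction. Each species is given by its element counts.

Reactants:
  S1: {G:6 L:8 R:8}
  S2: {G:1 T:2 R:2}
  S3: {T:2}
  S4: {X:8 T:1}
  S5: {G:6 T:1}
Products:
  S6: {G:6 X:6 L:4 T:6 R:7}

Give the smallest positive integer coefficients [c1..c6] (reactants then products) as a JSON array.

Coefficients: [2, 6, 4, 3, 1, 4]

G: 2·6+6·1+4·0+3·0+1·6 = 24 | 4·6 = 24
X: 2·0+6·0+4·0+3·8+1·0 = 24 | 4·6 = 24
L: 2·8+6·0+4·0+3·0+1·0 = 16 | 4·4 = 16
T: 2·0+6·2+4·2+3·1+1·1 = 24 | 4·6 = 24
R: 2·8+6·2+4·0+3·0+1·0 = 28 | 4·7 = 28
gcd(2,6,4,3,1,4) = 1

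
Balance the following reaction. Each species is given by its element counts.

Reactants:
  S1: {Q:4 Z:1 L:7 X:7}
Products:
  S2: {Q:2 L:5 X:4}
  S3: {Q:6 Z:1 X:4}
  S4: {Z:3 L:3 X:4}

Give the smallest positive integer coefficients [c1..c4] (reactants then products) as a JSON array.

Q: 4·4 = 16 | 5·2+1·6+1·0 = 16
Z: 4·1 = 4 | 5·0+1·1+1·3 = 4
L: 4·7 = 28 | 5·5+1·0+1·3 = 28
X: 4·7 = 28 | 5·4+1·4+1·4 = 28
gcd(4,5,1,1) = 1

Coefficients: [4, 5, 1, 1]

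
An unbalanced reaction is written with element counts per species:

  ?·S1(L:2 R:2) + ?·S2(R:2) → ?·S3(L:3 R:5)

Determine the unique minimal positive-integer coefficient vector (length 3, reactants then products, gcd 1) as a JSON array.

Coefficients: [3, 2, 2]

L: 3·2+2·0 = 6 | 2·3 = 6
R: 3·2+2·2 = 10 | 2·5 = 10
gcd(3,2,2) = 1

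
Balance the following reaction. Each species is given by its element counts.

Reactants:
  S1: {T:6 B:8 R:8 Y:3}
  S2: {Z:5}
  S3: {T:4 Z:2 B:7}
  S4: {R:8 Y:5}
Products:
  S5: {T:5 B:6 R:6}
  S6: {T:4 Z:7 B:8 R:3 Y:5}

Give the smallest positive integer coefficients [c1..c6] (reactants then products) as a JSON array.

Coefficients: [5, 4, 4, 1, 6, 4]

T: 5·6+4·0+4·4+1·0 = 46 | 6·5+4·4 = 46
Z: 5·0+4·5+4·2+1·0 = 28 | 6·0+4·7 = 28
B: 5·8+4·0+4·7+1·0 = 68 | 6·6+4·8 = 68
R: 5·8+4·0+4·0+1·8 = 48 | 6·6+4·3 = 48
Y: 5·3+4·0+4·0+1·5 = 20 | 6·0+4·5 = 20
gcd(5,4,4,1,6,4) = 1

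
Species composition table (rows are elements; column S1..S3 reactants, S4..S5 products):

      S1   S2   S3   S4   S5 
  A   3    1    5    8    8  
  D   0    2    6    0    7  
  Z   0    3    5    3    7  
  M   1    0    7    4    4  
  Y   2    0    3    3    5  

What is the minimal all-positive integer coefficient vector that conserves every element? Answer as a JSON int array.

A: 5·3+4·1+1·5 = 24 | 1·8+2·8 = 24
D: 5·0+4·2+1·6 = 14 | 1·0+2·7 = 14
Z: 5·0+4·3+1·5 = 17 | 1·3+2·7 = 17
M: 5·1+4·0+1·7 = 12 | 1·4+2·4 = 12
Y: 5·2+4·0+1·3 = 13 | 1·3+2·5 = 13
gcd(5,4,1,1,2) = 1

Coefficients: [5, 4, 1, 1, 2]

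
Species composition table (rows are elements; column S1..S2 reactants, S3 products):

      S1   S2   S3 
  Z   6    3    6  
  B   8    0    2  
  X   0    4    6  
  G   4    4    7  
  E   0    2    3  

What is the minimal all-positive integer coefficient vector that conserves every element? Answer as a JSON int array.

Z: 1·6+6·3 = 24 | 4·6 = 24
B: 1·8+6·0 = 8 | 4·2 = 8
X: 1·0+6·4 = 24 | 4·6 = 24
G: 1·4+6·4 = 28 | 4·7 = 28
E: 1·0+6·2 = 12 | 4·3 = 12
gcd(1,6,4) = 1

Coefficients: [1, 6, 4]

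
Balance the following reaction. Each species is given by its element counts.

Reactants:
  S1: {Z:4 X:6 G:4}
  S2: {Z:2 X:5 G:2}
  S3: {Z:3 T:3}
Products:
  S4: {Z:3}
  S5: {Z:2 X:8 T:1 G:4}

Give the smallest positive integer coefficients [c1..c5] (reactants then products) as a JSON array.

Coefficients: [3, 6, 2, 6, 6]

Z: 3·4+6·2+2·3 = 30 | 6·3+6·2 = 30
X: 3·6+6·5+2·0 = 48 | 6·0+6·8 = 48
T: 3·0+6·0+2·3 = 6 | 6·0+6·1 = 6
G: 3·4+6·2+2·0 = 24 | 6·0+6·4 = 24
gcd(3,6,2,6,6) = 1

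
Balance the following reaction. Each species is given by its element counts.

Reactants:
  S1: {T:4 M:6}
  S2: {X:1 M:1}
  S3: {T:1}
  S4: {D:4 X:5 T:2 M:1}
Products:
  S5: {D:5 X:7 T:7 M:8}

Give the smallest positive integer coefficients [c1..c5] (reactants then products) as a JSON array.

D: 4·0+3·0+2·0+5·4 = 20 | 4·5 = 20
X: 4·0+3·1+2·0+5·5 = 28 | 4·7 = 28
T: 4·4+3·0+2·1+5·2 = 28 | 4·7 = 28
M: 4·6+3·1+2·0+5·1 = 32 | 4·8 = 32
gcd(4,3,2,5,4) = 1

Coefficients: [4, 3, 2, 5, 4]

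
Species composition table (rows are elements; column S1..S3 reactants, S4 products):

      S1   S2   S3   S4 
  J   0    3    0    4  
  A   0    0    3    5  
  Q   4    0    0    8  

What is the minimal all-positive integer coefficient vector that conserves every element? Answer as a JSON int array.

Coefficients: [6, 4, 5, 3]

J: 6·0+4·3+5·0 = 12 | 3·4 = 12
A: 6·0+4·0+5·3 = 15 | 3·5 = 15
Q: 6·4+4·0+5·0 = 24 | 3·8 = 24
gcd(6,4,5,3) = 1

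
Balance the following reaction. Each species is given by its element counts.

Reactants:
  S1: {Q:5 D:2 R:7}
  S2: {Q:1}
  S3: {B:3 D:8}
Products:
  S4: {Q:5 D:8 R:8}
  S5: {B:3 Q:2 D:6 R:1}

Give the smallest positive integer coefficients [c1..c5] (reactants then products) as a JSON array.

B: 3·0+5·0+5·3 = 15 | 2·0+5·3 = 15
Q: 3·5+5·1+5·0 = 20 | 2·5+5·2 = 20
D: 3·2+5·0+5·8 = 46 | 2·8+5·6 = 46
R: 3·7+5·0+5·0 = 21 | 2·8+5·1 = 21
gcd(3,5,5,2,5) = 1

Coefficients: [3, 5, 5, 2, 5]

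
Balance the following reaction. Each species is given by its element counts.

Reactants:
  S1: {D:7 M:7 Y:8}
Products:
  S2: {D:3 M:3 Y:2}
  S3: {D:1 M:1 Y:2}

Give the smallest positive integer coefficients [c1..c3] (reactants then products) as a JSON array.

Coefficients: [2, 3, 5]

D: 2·7 = 14 | 3·3+5·1 = 14
M: 2·7 = 14 | 3·3+5·1 = 14
Y: 2·8 = 16 | 3·2+5·2 = 16
gcd(2,3,5) = 1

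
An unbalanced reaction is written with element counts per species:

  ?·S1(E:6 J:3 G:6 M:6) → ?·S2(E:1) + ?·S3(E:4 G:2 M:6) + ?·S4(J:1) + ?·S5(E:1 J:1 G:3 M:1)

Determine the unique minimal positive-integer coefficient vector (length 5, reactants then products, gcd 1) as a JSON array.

Coefficients: [4, 6, 3, 6, 6]

E: 4·6 = 24 | 6·1+3·4+6·0+6·1 = 24
J: 4·3 = 12 | 6·0+3·0+6·1+6·1 = 12
G: 4·6 = 24 | 6·0+3·2+6·0+6·3 = 24
M: 4·6 = 24 | 6·0+3·6+6·0+6·1 = 24
gcd(4,6,3,6,6) = 1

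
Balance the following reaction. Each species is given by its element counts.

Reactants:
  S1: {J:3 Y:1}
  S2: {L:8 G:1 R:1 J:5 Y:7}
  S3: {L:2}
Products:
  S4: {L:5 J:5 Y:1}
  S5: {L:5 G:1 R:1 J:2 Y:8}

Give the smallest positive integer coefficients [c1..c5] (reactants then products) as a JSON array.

Coefficients: [4, 1, 6, 3, 1]

L: 4·0+1·8+6·2 = 20 | 3·5+1·5 = 20
G: 4·0+1·1+6·0 = 1 | 3·0+1·1 = 1
R: 4·0+1·1+6·0 = 1 | 3·0+1·1 = 1
J: 4·3+1·5+6·0 = 17 | 3·5+1·2 = 17
Y: 4·1+1·7+6·0 = 11 | 3·1+1·8 = 11
gcd(4,1,6,3,1) = 1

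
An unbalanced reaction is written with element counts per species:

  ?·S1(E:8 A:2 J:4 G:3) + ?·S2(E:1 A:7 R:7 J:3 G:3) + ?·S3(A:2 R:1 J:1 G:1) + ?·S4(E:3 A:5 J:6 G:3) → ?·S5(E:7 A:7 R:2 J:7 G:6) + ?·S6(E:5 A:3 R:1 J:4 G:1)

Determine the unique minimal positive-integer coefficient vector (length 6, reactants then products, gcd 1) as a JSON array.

Coefficients: [5, 1, 6, 3, 5, 3]

E: 5·8+1·1+6·0+3·3 = 50 | 5·7+3·5 = 50
A: 5·2+1·7+6·2+3·5 = 44 | 5·7+3·3 = 44
R: 5·0+1·7+6·1+3·0 = 13 | 5·2+3·1 = 13
J: 5·4+1·3+6·1+3·6 = 47 | 5·7+3·4 = 47
G: 5·3+1·3+6·1+3·3 = 33 | 5·6+3·1 = 33
gcd(5,1,6,3,5,3) = 1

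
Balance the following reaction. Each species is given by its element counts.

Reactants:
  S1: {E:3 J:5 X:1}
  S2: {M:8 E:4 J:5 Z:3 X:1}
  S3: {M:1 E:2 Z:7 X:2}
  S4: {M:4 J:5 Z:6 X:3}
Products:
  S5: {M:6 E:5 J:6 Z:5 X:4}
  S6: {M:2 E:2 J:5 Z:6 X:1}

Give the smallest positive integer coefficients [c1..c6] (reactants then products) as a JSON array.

Coefficients: [5, 3, 4, 3, 5, 5]

M: 5·0+3·8+4·1+3·4 = 40 | 5·6+5·2 = 40
E: 5·3+3·4+4·2+3·0 = 35 | 5·5+5·2 = 35
J: 5·5+3·5+4·0+3·5 = 55 | 5·6+5·5 = 55
Z: 5·0+3·3+4·7+3·6 = 55 | 5·5+5·6 = 55
X: 5·1+3·1+4·2+3·3 = 25 | 5·4+5·1 = 25
gcd(5,3,4,3,5,5) = 1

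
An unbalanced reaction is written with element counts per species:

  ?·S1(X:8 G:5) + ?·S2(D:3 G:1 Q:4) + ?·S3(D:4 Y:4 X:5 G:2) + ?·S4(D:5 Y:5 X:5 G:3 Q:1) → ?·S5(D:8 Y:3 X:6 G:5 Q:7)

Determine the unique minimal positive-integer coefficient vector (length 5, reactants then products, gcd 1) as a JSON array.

D: 1·0+5·3+1·4+1·5 = 24 | 3·8 = 24
Y: 1·0+5·0+1·4+1·5 = 9 | 3·3 = 9
X: 1·8+5·0+1·5+1·5 = 18 | 3·6 = 18
G: 1·5+5·1+1·2+1·3 = 15 | 3·5 = 15
Q: 1·0+5·4+1·0+1·1 = 21 | 3·7 = 21
gcd(1,5,1,1,3) = 1

Coefficients: [1, 5, 1, 1, 3]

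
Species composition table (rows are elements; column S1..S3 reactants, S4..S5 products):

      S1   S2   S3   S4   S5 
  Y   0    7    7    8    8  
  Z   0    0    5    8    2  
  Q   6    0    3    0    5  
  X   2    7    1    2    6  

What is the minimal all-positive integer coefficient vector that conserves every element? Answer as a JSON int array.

Coefficients: [3, 4, 4, 1, 6]

Y: 3·0+4·7+4·7 = 56 | 1·8+6·8 = 56
Z: 3·0+4·0+4·5 = 20 | 1·8+6·2 = 20
Q: 3·6+4·0+4·3 = 30 | 1·0+6·5 = 30
X: 3·2+4·7+4·1 = 38 | 1·2+6·6 = 38
gcd(3,4,4,1,6) = 1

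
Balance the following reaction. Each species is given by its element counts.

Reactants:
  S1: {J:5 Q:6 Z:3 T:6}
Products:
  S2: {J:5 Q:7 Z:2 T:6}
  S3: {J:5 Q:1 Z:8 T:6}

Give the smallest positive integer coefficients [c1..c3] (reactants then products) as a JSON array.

Coefficients: [6, 5, 1]

J: 6·5 = 30 | 5·5+1·5 = 30
Q: 6·6 = 36 | 5·7+1·1 = 36
Z: 6·3 = 18 | 5·2+1·8 = 18
T: 6·6 = 36 | 5·6+1·6 = 36
gcd(6,5,1) = 1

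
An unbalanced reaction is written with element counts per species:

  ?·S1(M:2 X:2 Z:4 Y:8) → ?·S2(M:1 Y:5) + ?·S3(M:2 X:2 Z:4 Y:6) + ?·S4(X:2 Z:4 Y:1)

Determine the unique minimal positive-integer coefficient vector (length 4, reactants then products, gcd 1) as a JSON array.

Coefficients: [5, 4, 3, 2]

M: 5·2 = 10 | 4·1+3·2+2·0 = 10
X: 5·2 = 10 | 4·0+3·2+2·2 = 10
Z: 5·4 = 20 | 4·0+3·4+2·4 = 20
Y: 5·8 = 40 | 4·5+3·6+2·1 = 40
gcd(5,4,3,2) = 1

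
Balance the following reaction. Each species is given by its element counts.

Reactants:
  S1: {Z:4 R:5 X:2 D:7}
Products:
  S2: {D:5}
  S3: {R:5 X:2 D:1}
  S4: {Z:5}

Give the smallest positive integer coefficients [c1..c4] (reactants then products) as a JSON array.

Z: 5·4 = 20 | 6·0+5·0+4·5 = 20
R: 5·5 = 25 | 6·0+5·5+4·0 = 25
X: 5·2 = 10 | 6·0+5·2+4·0 = 10
D: 5·7 = 35 | 6·5+5·1+4·0 = 35
gcd(5,6,5,4) = 1

Coefficients: [5, 6, 5, 4]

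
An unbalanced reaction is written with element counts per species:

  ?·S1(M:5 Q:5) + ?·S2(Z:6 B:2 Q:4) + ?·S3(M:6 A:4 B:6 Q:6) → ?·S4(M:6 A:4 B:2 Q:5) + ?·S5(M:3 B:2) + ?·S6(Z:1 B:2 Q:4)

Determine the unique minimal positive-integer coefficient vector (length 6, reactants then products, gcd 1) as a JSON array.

Coefficients: [3, 1, 5, 5, 5, 6]

M: 3·5+1·0+5·6 = 45 | 5·6+5·3+6·0 = 45
Z: 3·0+1·6+5·0 = 6 | 5·0+5·0+6·1 = 6
A: 3·0+1·0+5·4 = 20 | 5·4+5·0+6·0 = 20
B: 3·0+1·2+5·6 = 32 | 5·2+5·2+6·2 = 32
Q: 3·5+1·4+5·6 = 49 | 5·5+5·0+6·4 = 49
gcd(3,1,5,5,5,6) = 1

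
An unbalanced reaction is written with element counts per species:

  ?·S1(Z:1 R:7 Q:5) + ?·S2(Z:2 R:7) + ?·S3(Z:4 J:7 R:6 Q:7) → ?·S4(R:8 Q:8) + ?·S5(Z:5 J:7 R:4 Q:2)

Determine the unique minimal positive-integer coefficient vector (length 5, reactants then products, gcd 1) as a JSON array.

Z: 2·1+2·2+6·4 = 30 | 5·0+6·5 = 30
J: 2·0+2·0+6·7 = 42 | 5·0+6·7 = 42
R: 2·7+2·7+6·6 = 64 | 5·8+6·4 = 64
Q: 2·5+2·0+6·7 = 52 | 5·8+6·2 = 52
gcd(2,2,6,5,6) = 1

Coefficients: [2, 2, 6, 5, 6]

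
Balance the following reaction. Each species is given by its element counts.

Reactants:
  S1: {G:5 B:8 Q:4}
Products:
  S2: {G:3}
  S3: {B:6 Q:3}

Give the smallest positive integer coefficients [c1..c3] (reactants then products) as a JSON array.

Coefficients: [3, 5, 4]

G: 3·5 = 15 | 5·3+4·0 = 15
B: 3·8 = 24 | 5·0+4·6 = 24
Q: 3·4 = 12 | 5·0+4·3 = 12
gcd(3,5,4) = 1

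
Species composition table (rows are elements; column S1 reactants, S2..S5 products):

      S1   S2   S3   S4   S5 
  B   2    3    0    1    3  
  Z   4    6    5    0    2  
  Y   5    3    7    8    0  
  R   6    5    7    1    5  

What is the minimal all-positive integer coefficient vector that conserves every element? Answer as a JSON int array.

B: 5·2 = 10 | 1·3+2·0+1·1+2·3 = 10
Z: 5·4 = 20 | 1·6+2·5+1·0+2·2 = 20
Y: 5·5 = 25 | 1·3+2·7+1·8+2·0 = 25
R: 5·6 = 30 | 1·5+2·7+1·1+2·5 = 30
gcd(5,1,2,1,2) = 1

Coefficients: [5, 1, 2, 1, 2]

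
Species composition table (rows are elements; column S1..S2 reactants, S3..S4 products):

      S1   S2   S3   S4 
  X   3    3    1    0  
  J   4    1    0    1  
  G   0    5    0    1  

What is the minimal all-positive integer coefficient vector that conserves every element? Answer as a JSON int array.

X: 1·3+1·3 = 6 | 6·1+5·0 = 6
J: 1·4+1·1 = 5 | 6·0+5·1 = 5
G: 1·0+1·5 = 5 | 6·0+5·1 = 5
gcd(1,1,6,5) = 1

Coefficients: [1, 1, 6, 5]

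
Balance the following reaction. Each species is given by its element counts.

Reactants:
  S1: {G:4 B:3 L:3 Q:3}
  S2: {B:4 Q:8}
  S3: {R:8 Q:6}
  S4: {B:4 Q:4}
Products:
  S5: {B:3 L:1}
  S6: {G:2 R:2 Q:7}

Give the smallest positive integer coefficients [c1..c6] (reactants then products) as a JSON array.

Coefficients: [2, 1, 1, 2, 6, 4]

G: 2·4+1·0+1·0+2·0 = 8 | 6·0+4·2 = 8
B: 2·3+1·4+1·0+2·4 = 18 | 6·3+4·0 = 18
R: 2·0+1·0+1·8+2·0 = 8 | 6·0+4·2 = 8
L: 2·3+1·0+1·0+2·0 = 6 | 6·1+4·0 = 6
Q: 2·3+1·8+1·6+2·4 = 28 | 6·0+4·7 = 28
gcd(2,1,1,2,6,4) = 1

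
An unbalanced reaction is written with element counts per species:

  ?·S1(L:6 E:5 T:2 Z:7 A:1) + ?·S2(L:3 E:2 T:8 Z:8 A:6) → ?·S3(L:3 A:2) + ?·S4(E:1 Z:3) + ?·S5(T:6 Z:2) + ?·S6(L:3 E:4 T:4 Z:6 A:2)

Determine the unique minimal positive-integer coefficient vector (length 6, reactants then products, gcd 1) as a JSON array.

Coefficients: [4, 3, 6, 6, 2, 5]

L: 4·6+3·3 = 33 | 6·3+6·0+2·0+5·3 = 33
E: 4·5+3·2 = 26 | 6·0+6·1+2·0+5·4 = 26
T: 4·2+3·8 = 32 | 6·0+6·0+2·6+5·4 = 32
Z: 4·7+3·8 = 52 | 6·0+6·3+2·2+5·6 = 52
A: 4·1+3·6 = 22 | 6·2+6·0+2·0+5·2 = 22
gcd(4,3,6,6,2,5) = 1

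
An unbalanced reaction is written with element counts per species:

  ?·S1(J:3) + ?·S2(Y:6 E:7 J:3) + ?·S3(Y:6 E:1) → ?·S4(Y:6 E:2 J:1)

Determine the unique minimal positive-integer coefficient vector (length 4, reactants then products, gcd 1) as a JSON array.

Y: 1·0+1·6+5·6 = 36 | 6·6 = 36
E: 1·0+1·7+5·1 = 12 | 6·2 = 12
J: 1·3+1·3+5·0 = 6 | 6·1 = 6
gcd(1,1,5,6) = 1

Coefficients: [1, 1, 5, 6]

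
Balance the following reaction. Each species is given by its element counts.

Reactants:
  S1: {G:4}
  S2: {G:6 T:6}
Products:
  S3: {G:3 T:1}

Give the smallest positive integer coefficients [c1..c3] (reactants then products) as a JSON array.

Coefficients: [3, 1, 6]

G: 3·4+1·6 = 18 | 6·3 = 18
T: 3·0+1·6 = 6 | 6·1 = 6
gcd(3,1,6) = 1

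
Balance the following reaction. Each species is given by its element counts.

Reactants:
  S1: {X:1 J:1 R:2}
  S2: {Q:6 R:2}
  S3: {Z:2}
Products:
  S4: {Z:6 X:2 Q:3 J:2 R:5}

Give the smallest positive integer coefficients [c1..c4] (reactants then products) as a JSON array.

Z: 4·0+1·0+6·2 = 12 | 2·6 = 12
X: 4·1+1·0+6·0 = 4 | 2·2 = 4
Q: 4·0+1·6+6·0 = 6 | 2·3 = 6
J: 4·1+1·0+6·0 = 4 | 2·2 = 4
R: 4·2+1·2+6·0 = 10 | 2·5 = 10
gcd(4,1,6,2) = 1

Coefficients: [4, 1, 6, 2]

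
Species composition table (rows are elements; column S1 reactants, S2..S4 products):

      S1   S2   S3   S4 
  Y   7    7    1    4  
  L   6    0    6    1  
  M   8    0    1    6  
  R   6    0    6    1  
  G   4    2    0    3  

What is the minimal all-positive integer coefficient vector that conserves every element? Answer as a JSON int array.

Coefficients: [5, 1, 4, 6]

Y: 5·7 = 35 | 1·7+4·1+6·4 = 35
L: 5·6 = 30 | 1·0+4·6+6·1 = 30
M: 5·8 = 40 | 1·0+4·1+6·6 = 40
R: 5·6 = 30 | 1·0+4·6+6·1 = 30
G: 5·4 = 20 | 1·2+4·0+6·3 = 20
gcd(5,1,4,6) = 1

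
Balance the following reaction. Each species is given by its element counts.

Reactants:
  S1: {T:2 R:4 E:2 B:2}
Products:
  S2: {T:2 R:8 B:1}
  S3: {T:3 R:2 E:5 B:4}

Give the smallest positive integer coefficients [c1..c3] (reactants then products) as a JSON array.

T: 5·2 = 10 | 2·2+2·3 = 10
R: 5·4 = 20 | 2·8+2·2 = 20
E: 5·2 = 10 | 2·0+2·5 = 10
B: 5·2 = 10 | 2·1+2·4 = 10
gcd(5,2,2) = 1

Coefficients: [5, 2, 2]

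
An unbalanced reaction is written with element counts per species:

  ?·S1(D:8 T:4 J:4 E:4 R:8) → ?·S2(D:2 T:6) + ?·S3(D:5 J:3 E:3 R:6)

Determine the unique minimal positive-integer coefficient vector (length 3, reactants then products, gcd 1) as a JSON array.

Coefficients: [3, 2, 4]

D: 3·8 = 24 | 2·2+4·5 = 24
T: 3·4 = 12 | 2·6+4·0 = 12
J: 3·4 = 12 | 2·0+4·3 = 12
E: 3·4 = 12 | 2·0+4·3 = 12
R: 3·8 = 24 | 2·0+4·6 = 24
gcd(3,2,4) = 1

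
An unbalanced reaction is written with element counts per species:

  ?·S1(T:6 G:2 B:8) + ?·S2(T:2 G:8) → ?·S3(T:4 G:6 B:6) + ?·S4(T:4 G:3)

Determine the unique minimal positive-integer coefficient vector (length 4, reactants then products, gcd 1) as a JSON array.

Coefficients: [3, 3, 4, 2]

T: 3·6+3·2 = 24 | 4·4+2·4 = 24
G: 3·2+3·8 = 30 | 4·6+2·3 = 30
B: 3·8+3·0 = 24 | 4·6+2·0 = 24
gcd(3,3,4,2) = 1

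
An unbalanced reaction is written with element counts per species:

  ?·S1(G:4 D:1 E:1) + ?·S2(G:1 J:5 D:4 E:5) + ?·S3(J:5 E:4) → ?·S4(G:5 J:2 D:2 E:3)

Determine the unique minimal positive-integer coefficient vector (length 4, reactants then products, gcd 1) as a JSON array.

Coefficients: [6, 1, 1, 5]

G: 6·4+1·1+1·0 = 25 | 5·5 = 25
J: 6·0+1·5+1·5 = 10 | 5·2 = 10
D: 6·1+1·4+1·0 = 10 | 5·2 = 10
E: 6·1+1·5+1·4 = 15 | 5·3 = 15
gcd(6,1,1,5) = 1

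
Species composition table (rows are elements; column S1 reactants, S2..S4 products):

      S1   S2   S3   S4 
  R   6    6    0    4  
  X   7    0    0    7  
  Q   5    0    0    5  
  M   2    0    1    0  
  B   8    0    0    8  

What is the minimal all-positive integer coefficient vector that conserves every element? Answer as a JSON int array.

Coefficients: [3, 1, 6, 3]

R: 3·6 = 18 | 1·6+6·0+3·4 = 18
X: 3·7 = 21 | 1·0+6·0+3·7 = 21
Q: 3·5 = 15 | 1·0+6·0+3·5 = 15
M: 3·2 = 6 | 1·0+6·1+3·0 = 6
B: 3·8 = 24 | 1·0+6·0+3·8 = 24
gcd(3,1,6,3) = 1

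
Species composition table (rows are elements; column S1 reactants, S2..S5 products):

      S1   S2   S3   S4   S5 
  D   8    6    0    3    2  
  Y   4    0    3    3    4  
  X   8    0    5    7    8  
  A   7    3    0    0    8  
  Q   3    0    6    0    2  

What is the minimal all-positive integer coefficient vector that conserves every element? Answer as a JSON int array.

D: 6·8 = 48 | 6·6+2·0+2·3+3·2 = 48
Y: 6·4 = 24 | 6·0+2·3+2·3+3·4 = 24
X: 6·8 = 48 | 6·0+2·5+2·7+3·8 = 48
A: 6·7 = 42 | 6·3+2·0+2·0+3·8 = 42
Q: 6·3 = 18 | 6·0+2·6+2·0+3·2 = 18
gcd(6,6,2,2,3) = 1

Coefficients: [6, 6, 2, 2, 3]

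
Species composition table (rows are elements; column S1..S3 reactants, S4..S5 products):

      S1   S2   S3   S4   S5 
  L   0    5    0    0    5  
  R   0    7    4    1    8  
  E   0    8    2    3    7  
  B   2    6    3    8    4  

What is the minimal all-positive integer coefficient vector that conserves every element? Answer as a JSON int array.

Coefficients: [4, 5, 2, 3, 5]

L: 4·0+5·5+2·0 = 25 | 3·0+5·5 = 25
R: 4·0+5·7+2·4 = 43 | 3·1+5·8 = 43
E: 4·0+5·8+2·2 = 44 | 3·3+5·7 = 44
B: 4·2+5·6+2·3 = 44 | 3·8+5·4 = 44
gcd(4,5,2,3,5) = 1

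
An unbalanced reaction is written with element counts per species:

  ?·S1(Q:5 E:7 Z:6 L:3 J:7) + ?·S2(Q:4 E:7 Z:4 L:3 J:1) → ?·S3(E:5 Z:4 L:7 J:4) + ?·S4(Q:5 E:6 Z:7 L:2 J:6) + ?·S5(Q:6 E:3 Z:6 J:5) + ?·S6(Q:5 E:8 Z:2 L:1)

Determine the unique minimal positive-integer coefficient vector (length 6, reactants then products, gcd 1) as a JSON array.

Q: 3·5+4·4 = 31 | 2·0+2·5+1·6+3·5 = 31
E: 3·7+4·7 = 49 | 2·5+2·6+1·3+3·8 = 49
Z: 3·6+4·4 = 34 | 2·4+2·7+1·6+3·2 = 34
L: 3·3+4·3 = 21 | 2·7+2·2+1·0+3·1 = 21
J: 3·7+4·1 = 25 | 2·4+2·6+1·5+3·0 = 25
gcd(3,4,2,2,1,3) = 1

Coefficients: [3, 4, 2, 2, 1, 3]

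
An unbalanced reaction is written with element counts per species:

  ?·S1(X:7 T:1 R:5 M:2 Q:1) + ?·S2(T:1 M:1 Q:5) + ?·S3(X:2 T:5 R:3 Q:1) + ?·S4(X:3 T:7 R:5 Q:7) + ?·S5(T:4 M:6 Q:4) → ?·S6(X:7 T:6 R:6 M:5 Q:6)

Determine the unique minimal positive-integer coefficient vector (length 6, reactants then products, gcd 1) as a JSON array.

Coefficients: [5, 2, 2, 1, 3, 6]

X: 5·7+2·0+2·2+1·3+3·0 = 42 | 6·7 = 42
T: 5·1+2·1+2·5+1·7+3·4 = 36 | 6·6 = 36
R: 5·5+2·0+2·3+1·5+3·0 = 36 | 6·6 = 36
M: 5·2+2·1+2·0+1·0+3·6 = 30 | 6·5 = 30
Q: 5·1+2·5+2·1+1·7+3·4 = 36 | 6·6 = 36
gcd(5,2,2,1,3,6) = 1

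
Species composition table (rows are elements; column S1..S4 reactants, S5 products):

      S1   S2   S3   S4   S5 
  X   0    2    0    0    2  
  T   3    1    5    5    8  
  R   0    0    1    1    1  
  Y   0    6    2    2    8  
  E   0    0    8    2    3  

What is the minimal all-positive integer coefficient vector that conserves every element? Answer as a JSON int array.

X: 4·0+6·2+1·0+5·0 = 12 | 6·2 = 12
T: 4·3+6·1+1·5+5·5 = 48 | 6·8 = 48
R: 4·0+6·0+1·1+5·1 = 6 | 6·1 = 6
Y: 4·0+6·6+1·2+5·2 = 48 | 6·8 = 48
E: 4·0+6·0+1·8+5·2 = 18 | 6·3 = 18
gcd(4,6,1,5,6) = 1

Coefficients: [4, 6, 1, 5, 6]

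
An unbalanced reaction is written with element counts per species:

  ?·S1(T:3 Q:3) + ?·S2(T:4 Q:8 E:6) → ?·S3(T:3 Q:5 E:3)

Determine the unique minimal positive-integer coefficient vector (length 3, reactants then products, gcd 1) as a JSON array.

T: 2·3+3·4 = 18 | 6·3 = 18
Q: 2·3+3·8 = 30 | 6·5 = 30
E: 2·0+3·6 = 18 | 6·3 = 18
gcd(2,3,6) = 1

Coefficients: [2, 3, 6]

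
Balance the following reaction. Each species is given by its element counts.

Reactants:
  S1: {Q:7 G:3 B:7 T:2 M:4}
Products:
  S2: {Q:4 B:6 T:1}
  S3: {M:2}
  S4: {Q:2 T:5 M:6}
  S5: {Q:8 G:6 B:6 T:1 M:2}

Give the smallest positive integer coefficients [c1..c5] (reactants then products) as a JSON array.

Q: 6·7 = 42 | 4·4+6·0+1·2+3·8 = 42
G: 6·3 = 18 | 4·0+6·0+1·0+3·6 = 18
B: 6·7 = 42 | 4·6+6·0+1·0+3·6 = 42
T: 6·2 = 12 | 4·1+6·0+1·5+3·1 = 12
M: 6·4 = 24 | 4·0+6·2+1·6+3·2 = 24
gcd(6,4,6,1,3) = 1

Coefficients: [6, 4, 6, 1, 3]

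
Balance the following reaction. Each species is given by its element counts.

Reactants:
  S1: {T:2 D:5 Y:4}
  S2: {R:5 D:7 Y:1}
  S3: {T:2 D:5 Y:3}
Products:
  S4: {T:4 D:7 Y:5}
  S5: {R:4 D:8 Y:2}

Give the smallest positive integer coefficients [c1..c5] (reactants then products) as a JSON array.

T: 2·2+4·0+6·2 = 16 | 4·4+5·0 = 16
R: 2·0+4·5+6·0 = 20 | 4·0+5·4 = 20
D: 2·5+4·7+6·5 = 68 | 4·7+5·8 = 68
Y: 2·4+4·1+6·3 = 30 | 4·5+5·2 = 30
gcd(2,4,6,4,5) = 1

Coefficients: [2, 4, 6, 4, 5]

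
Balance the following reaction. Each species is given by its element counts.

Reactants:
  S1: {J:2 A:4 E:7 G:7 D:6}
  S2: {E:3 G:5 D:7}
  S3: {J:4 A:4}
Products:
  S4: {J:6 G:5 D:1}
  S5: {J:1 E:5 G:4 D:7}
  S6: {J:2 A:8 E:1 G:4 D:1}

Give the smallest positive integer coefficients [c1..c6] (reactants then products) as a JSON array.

J: 3·2+4·0+3·4 = 18 | 1·6+6·1+3·2 = 18
A: 3·4+4·0+3·4 = 24 | 1·0+6·0+3·8 = 24
E: 3·7+4·3+3·0 = 33 | 1·0+6·5+3·1 = 33
G: 3·7+4·5+3·0 = 41 | 1·5+6·4+3·4 = 41
D: 3·6+4·7+3·0 = 46 | 1·1+6·7+3·1 = 46
gcd(3,4,3,1,6,3) = 1

Coefficients: [3, 4, 3, 1, 6, 3]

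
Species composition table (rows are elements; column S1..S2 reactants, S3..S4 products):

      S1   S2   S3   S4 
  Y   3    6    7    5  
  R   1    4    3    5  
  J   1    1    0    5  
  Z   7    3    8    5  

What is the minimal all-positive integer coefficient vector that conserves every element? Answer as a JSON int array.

Y: 5·3+5·6 = 45 | 5·7+2·5 = 45
R: 5·1+5·4 = 25 | 5·3+2·5 = 25
J: 5·1+5·1 = 10 | 5·0+2·5 = 10
Z: 5·7+5·3 = 50 | 5·8+2·5 = 50
gcd(5,5,5,2) = 1

Coefficients: [5, 5, 5, 2]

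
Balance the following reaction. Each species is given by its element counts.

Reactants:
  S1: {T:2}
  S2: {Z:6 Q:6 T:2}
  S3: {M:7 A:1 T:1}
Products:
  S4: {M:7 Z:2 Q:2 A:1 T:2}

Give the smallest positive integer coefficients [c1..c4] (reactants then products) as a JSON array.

M: 1·0+2·0+6·7 = 42 | 6·7 = 42
Z: 1·0+2·6+6·0 = 12 | 6·2 = 12
Q: 1·0+2·6+6·0 = 12 | 6·2 = 12
A: 1·0+2·0+6·1 = 6 | 6·1 = 6
T: 1·2+2·2+6·1 = 12 | 6·2 = 12
gcd(1,2,6,6) = 1

Coefficients: [1, 2, 6, 6]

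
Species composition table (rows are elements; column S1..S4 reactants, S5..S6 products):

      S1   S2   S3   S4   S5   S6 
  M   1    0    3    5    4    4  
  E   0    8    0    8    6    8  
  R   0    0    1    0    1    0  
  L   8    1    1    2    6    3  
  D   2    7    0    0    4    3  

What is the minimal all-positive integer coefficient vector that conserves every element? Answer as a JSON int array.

Coefficients: [3, 4, 4, 5, 4, 6]

M: 3·1+4·0+4·3+5·5 = 40 | 4·4+6·4 = 40
E: 3·0+4·8+4·0+5·8 = 72 | 4·6+6·8 = 72
R: 3·0+4·0+4·1+5·0 = 4 | 4·1+6·0 = 4
L: 3·8+4·1+4·1+5·2 = 42 | 4·6+6·3 = 42
D: 3·2+4·7+4·0+5·0 = 34 | 4·4+6·3 = 34
gcd(3,4,4,5,4,6) = 1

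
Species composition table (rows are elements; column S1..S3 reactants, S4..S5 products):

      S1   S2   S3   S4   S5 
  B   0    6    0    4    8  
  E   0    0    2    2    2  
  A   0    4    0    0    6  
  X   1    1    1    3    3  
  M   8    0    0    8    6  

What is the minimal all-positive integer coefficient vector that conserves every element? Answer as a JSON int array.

Coefficients: [4, 6, 5, 1, 4]

B: 4·0+6·6+5·0 = 36 | 1·4+4·8 = 36
E: 4·0+6·0+5·2 = 10 | 1·2+4·2 = 10
A: 4·0+6·4+5·0 = 24 | 1·0+4·6 = 24
X: 4·1+6·1+5·1 = 15 | 1·3+4·3 = 15
M: 4·8+6·0+5·0 = 32 | 1·8+4·6 = 32
gcd(4,6,5,1,4) = 1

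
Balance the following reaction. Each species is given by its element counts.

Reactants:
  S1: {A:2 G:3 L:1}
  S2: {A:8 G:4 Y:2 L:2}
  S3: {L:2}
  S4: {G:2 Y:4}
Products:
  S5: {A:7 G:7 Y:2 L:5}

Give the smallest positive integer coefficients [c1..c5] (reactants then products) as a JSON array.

Coefficients: [6, 2, 5, 1, 4]

A: 6·2+2·8+5·0+1·0 = 28 | 4·7 = 28
G: 6·3+2·4+5·0+1·2 = 28 | 4·7 = 28
Y: 6·0+2·2+5·0+1·4 = 8 | 4·2 = 8
L: 6·1+2·2+5·2+1·0 = 20 | 4·5 = 20
gcd(6,2,5,1,4) = 1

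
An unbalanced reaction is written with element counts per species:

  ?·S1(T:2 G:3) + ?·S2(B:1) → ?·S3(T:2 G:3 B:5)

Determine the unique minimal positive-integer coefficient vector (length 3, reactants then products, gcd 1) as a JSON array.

T: 1·2+5·0 = 2 | 1·2 = 2
G: 1·3+5·0 = 3 | 1·3 = 3
B: 1·0+5·1 = 5 | 1·5 = 5
gcd(1,5,1) = 1

Coefficients: [1, 5, 1]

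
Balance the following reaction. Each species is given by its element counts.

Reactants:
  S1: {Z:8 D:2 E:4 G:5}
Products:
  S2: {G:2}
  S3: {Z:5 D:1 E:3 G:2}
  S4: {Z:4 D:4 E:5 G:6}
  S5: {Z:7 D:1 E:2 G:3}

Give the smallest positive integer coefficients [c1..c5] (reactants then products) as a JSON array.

Z: 5·8 = 40 | 2·0+3·5+1·4+3·7 = 40
D: 5·2 = 10 | 2·0+3·1+1·4+3·1 = 10
E: 5·4 = 20 | 2·0+3·3+1·5+3·2 = 20
G: 5·5 = 25 | 2·2+3·2+1·6+3·3 = 25
gcd(5,2,3,1,3) = 1

Coefficients: [5, 2, 3, 1, 3]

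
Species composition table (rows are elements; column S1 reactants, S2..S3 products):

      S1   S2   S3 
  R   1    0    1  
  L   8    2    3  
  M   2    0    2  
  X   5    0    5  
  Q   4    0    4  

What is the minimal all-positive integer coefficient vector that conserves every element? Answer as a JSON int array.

R: 2·1 = 2 | 5·0+2·1 = 2
L: 2·8 = 16 | 5·2+2·3 = 16
M: 2·2 = 4 | 5·0+2·2 = 4
X: 2·5 = 10 | 5·0+2·5 = 10
Q: 2·4 = 8 | 5·0+2·4 = 8
gcd(2,5,2) = 1

Coefficients: [2, 5, 2]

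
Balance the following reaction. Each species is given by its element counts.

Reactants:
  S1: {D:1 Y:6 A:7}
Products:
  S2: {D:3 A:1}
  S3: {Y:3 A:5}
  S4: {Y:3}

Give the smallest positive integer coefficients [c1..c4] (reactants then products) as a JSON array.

D: 3·1 = 3 | 1·3+4·0+2·0 = 3
Y: 3·6 = 18 | 1·0+4·3+2·3 = 18
A: 3·7 = 21 | 1·1+4·5+2·0 = 21
gcd(3,1,4,2) = 1

Coefficients: [3, 1, 4, 2]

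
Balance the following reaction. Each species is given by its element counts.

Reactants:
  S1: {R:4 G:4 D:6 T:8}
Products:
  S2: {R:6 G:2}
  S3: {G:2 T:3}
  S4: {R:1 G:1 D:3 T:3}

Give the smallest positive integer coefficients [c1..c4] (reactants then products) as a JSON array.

R: 3·4 = 12 | 1·6+2·0+6·1 = 12
G: 3·4 = 12 | 1·2+2·2+6·1 = 12
D: 3·6 = 18 | 1·0+2·0+6·3 = 18
T: 3·8 = 24 | 1·0+2·3+6·3 = 24
gcd(3,1,2,6) = 1

Coefficients: [3, 1, 2, 6]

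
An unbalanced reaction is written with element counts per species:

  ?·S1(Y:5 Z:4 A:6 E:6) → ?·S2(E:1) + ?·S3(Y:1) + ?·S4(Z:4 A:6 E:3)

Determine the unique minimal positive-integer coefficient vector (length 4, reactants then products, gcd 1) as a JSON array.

Coefficients: [1, 3, 5, 1]

Y: 1·5 = 5 | 3·0+5·1+1·0 = 5
Z: 1·4 = 4 | 3·0+5·0+1·4 = 4
A: 1·6 = 6 | 3·0+5·0+1·6 = 6
E: 1·6 = 6 | 3·1+5·0+1·3 = 6
gcd(1,3,5,1) = 1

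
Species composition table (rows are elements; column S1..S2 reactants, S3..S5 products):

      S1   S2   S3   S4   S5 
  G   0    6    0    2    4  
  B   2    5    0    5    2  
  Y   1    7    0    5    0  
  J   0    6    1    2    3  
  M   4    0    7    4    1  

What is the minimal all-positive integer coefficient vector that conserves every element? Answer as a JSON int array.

G: 6·0+2·6 = 12 | 1·0+4·2+1·4 = 12
B: 6·2+2·5 = 22 | 1·0+4·5+1·2 = 22
Y: 6·1+2·7 = 20 | 1·0+4·5+1·0 = 20
J: 6·0+2·6 = 12 | 1·1+4·2+1·3 = 12
M: 6·4+2·0 = 24 | 1·7+4·4+1·1 = 24
gcd(6,2,1,4,1) = 1

Coefficients: [6, 2, 1, 4, 1]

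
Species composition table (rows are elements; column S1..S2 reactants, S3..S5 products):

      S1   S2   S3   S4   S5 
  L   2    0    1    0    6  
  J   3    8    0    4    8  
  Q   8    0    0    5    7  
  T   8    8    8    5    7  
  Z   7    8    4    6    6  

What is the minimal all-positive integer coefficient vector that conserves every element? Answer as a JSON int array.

Coefficients: [4, 2, 2, 5, 1]

L: 4·2+2·0 = 8 | 2·1+5·0+1·6 = 8
J: 4·3+2·8 = 28 | 2·0+5·4+1·8 = 28
Q: 4·8+2·0 = 32 | 2·0+5·5+1·7 = 32
T: 4·8+2·8 = 48 | 2·8+5·5+1·7 = 48
Z: 4·7+2·8 = 44 | 2·4+5·6+1·6 = 44
gcd(4,2,2,5,1) = 1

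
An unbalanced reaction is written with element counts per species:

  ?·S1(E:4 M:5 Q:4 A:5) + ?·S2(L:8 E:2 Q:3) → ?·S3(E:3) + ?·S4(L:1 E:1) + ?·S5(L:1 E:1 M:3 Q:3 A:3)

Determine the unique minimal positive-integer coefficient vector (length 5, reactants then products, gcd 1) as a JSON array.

L: 3·0+1·8 = 8 | 2·0+3·1+5·1 = 8
E: 3·4+1·2 = 14 | 2·3+3·1+5·1 = 14
M: 3·5+1·0 = 15 | 2·0+3·0+5·3 = 15
Q: 3·4+1·3 = 15 | 2·0+3·0+5·3 = 15
A: 3·5+1·0 = 15 | 2·0+3·0+5·3 = 15
gcd(3,1,2,3,5) = 1

Coefficients: [3, 1, 2, 3, 5]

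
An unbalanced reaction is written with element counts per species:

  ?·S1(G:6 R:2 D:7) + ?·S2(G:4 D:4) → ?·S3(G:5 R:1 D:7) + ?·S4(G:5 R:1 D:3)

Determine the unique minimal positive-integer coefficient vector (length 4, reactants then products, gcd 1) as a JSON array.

Coefficients: [4, 4, 5, 3]

G: 4·6+4·4 = 40 | 5·5+3·5 = 40
R: 4·2+4·0 = 8 | 5·1+3·1 = 8
D: 4·7+4·4 = 44 | 5·7+3·3 = 44
gcd(4,4,5,3) = 1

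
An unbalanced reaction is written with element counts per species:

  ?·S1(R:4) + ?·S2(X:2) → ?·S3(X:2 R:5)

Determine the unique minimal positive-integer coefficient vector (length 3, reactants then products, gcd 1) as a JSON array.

X: 5·0+4·2 = 8 | 4·2 = 8
R: 5·4+4·0 = 20 | 4·5 = 20
gcd(5,4,4) = 1

Coefficients: [5, 4, 4]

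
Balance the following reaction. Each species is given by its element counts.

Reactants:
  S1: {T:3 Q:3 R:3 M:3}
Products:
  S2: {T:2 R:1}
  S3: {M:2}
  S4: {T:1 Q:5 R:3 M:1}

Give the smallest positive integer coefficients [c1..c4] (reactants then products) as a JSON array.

T: 5·3 = 15 | 6·2+6·0+3·1 = 15
Q: 5·3 = 15 | 6·0+6·0+3·5 = 15
R: 5·3 = 15 | 6·1+6·0+3·3 = 15
M: 5·3 = 15 | 6·0+6·2+3·1 = 15
gcd(5,6,6,3) = 1

Coefficients: [5, 6, 6, 3]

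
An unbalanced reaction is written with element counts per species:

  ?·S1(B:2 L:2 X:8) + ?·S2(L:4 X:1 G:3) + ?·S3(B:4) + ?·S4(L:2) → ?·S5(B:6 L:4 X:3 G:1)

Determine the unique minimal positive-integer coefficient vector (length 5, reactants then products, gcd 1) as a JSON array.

B: 1·2+1·0+4·4+3·0 = 18 | 3·6 = 18
L: 1·2+1·4+4·0+3·2 = 12 | 3·4 = 12
X: 1·8+1·1+4·0+3·0 = 9 | 3·3 = 9
G: 1·0+1·3+4·0+3·0 = 3 | 3·1 = 3
gcd(1,1,4,3,3) = 1

Coefficients: [1, 1, 4, 3, 3]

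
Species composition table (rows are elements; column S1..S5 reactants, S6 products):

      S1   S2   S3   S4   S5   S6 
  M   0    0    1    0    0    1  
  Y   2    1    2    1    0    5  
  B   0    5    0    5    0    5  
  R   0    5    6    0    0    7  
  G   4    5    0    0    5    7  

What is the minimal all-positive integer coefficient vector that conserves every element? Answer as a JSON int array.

M: 5·0+1·0+5·1+4·0+2·0 = 5 | 5·1 = 5
Y: 5·2+1·1+5·2+4·1+2·0 = 25 | 5·5 = 25
B: 5·0+1·5+5·0+4·5+2·0 = 25 | 5·5 = 25
R: 5·0+1·5+5·6+4·0+2·0 = 35 | 5·7 = 35
G: 5·4+1·5+5·0+4·0+2·5 = 35 | 5·7 = 35
gcd(5,1,5,4,2,5) = 1

Coefficients: [5, 1, 5, 4, 2, 5]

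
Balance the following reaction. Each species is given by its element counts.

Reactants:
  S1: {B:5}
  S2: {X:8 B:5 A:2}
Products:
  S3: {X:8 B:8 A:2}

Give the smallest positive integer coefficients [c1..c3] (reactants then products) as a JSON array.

X: 3·0+5·8 = 40 | 5·8 = 40
B: 3·5+5·5 = 40 | 5·8 = 40
A: 3·0+5·2 = 10 | 5·2 = 10
gcd(3,5,5) = 1

Coefficients: [3, 5, 5]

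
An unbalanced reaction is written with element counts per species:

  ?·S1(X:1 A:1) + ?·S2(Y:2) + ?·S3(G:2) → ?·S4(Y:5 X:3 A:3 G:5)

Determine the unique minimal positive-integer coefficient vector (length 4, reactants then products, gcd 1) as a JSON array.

Coefficients: [6, 5, 5, 2]

Y: 6·0+5·2+5·0 = 10 | 2·5 = 10
X: 6·1+5·0+5·0 = 6 | 2·3 = 6
A: 6·1+5·0+5·0 = 6 | 2·3 = 6
G: 6·0+5·0+5·2 = 10 | 2·5 = 10
gcd(6,5,5,2) = 1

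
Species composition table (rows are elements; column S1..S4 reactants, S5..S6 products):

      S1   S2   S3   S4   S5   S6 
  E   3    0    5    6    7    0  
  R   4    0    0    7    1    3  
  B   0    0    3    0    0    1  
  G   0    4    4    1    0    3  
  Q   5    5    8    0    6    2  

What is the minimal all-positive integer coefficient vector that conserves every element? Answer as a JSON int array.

E: 1·3+1·0+1·5+1·6 = 14 | 2·7+3·0 = 14
R: 1·4+1·0+1·0+1·7 = 11 | 2·1+3·3 = 11
B: 1·0+1·0+1·3+1·0 = 3 | 2·0+3·1 = 3
G: 1·0+1·4+1·4+1·1 = 9 | 2·0+3·3 = 9
Q: 1·5+1·5+1·8+1·0 = 18 | 2·6+3·2 = 18
gcd(1,1,1,1,2,3) = 1

Coefficients: [1, 1, 1, 1, 2, 3]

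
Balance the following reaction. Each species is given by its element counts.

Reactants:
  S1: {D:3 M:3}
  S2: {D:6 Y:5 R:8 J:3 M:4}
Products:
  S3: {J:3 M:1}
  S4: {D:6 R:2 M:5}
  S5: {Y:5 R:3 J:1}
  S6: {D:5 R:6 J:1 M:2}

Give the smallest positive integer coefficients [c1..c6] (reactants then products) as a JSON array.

Coefficients: [5, 6, 3, 6, 6, 3]

D: 5·3+6·6 = 51 | 3·0+6·6+6·0+3·5 = 51
Y: 5·0+6·5 = 30 | 3·0+6·0+6·5+3·0 = 30
R: 5·0+6·8 = 48 | 3·0+6·2+6·3+3·6 = 48
J: 5·0+6·3 = 18 | 3·3+6·0+6·1+3·1 = 18
M: 5·3+6·4 = 39 | 3·1+6·5+6·0+3·2 = 39
gcd(5,6,3,6,6,3) = 1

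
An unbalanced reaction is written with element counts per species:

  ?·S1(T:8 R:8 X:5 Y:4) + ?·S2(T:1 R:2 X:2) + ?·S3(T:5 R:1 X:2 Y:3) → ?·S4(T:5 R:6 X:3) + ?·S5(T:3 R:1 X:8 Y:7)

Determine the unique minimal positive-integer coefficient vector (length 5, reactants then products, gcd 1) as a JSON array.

T: 1·8+5·1+1·5 = 18 | 3·5+1·3 = 18
R: 1·8+5·2+1·1 = 19 | 3·6+1·1 = 19
X: 1·5+5·2+1·2 = 17 | 3·3+1·8 = 17
Y: 1·4+5·0+1·3 = 7 | 3·0+1·7 = 7
gcd(1,5,1,3,1) = 1

Coefficients: [1, 5, 1, 3, 1]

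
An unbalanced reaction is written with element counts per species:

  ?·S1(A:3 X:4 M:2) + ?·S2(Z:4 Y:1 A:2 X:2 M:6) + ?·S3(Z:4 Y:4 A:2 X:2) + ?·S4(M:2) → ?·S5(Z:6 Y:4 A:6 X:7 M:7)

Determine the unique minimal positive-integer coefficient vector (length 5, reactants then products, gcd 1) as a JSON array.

Coefficients: [6, 4, 5, 3, 6]

Z: 6·0+4·4+5·4+3·0 = 36 | 6·6 = 36
Y: 6·0+4·1+5·4+3·0 = 24 | 6·4 = 24
A: 6·3+4·2+5·2+3·0 = 36 | 6·6 = 36
X: 6·4+4·2+5·2+3·0 = 42 | 6·7 = 42
M: 6·2+4·6+5·0+3·2 = 42 | 6·7 = 42
gcd(6,4,5,3,6) = 1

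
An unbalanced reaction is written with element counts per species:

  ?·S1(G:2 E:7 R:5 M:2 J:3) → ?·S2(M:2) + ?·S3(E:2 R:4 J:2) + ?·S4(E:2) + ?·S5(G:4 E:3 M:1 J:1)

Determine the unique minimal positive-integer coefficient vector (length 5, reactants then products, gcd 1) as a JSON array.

G: 4·2 = 8 | 3·0+5·0+6·0+2·4 = 8
E: 4·7 = 28 | 3·0+5·2+6·2+2·3 = 28
R: 4·5 = 20 | 3·0+5·4+6·0+2·0 = 20
M: 4·2 = 8 | 3·2+5·0+6·0+2·1 = 8
J: 4·3 = 12 | 3·0+5·2+6·0+2·1 = 12
gcd(4,3,5,6,2) = 1

Coefficients: [4, 3, 5, 6, 2]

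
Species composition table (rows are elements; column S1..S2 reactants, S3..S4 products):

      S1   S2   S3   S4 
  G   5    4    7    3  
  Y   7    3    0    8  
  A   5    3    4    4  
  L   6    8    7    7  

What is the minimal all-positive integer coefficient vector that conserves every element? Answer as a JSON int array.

G: 4·5+4·4 = 36 | 3·7+5·3 = 36
Y: 4·7+4·3 = 40 | 3·0+5·8 = 40
A: 4·5+4·3 = 32 | 3·4+5·4 = 32
L: 4·6+4·8 = 56 | 3·7+5·7 = 56
gcd(4,4,3,5) = 1

Coefficients: [4, 4, 3, 5]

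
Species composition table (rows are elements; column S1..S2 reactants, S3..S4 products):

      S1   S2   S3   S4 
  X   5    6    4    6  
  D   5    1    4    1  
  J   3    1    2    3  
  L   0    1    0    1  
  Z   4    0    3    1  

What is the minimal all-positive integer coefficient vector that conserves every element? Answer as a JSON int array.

Coefficients: [4, 1, 5, 1]

X: 4·5+1·6 = 26 | 5·4+1·6 = 26
D: 4·5+1·1 = 21 | 5·4+1·1 = 21
J: 4·3+1·1 = 13 | 5·2+1·3 = 13
L: 4·0+1·1 = 1 | 5·0+1·1 = 1
Z: 4·4+1·0 = 16 | 5·3+1·1 = 16
gcd(4,1,5,1) = 1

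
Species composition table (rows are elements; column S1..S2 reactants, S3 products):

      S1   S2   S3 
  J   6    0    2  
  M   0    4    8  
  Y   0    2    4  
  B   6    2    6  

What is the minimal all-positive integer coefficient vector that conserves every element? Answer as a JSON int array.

Coefficients: [1, 6, 3]

J: 1·6+6·0 = 6 | 3·2 = 6
M: 1·0+6·4 = 24 | 3·8 = 24
Y: 1·0+6·2 = 12 | 3·4 = 12
B: 1·6+6·2 = 18 | 3·6 = 18
gcd(1,6,3) = 1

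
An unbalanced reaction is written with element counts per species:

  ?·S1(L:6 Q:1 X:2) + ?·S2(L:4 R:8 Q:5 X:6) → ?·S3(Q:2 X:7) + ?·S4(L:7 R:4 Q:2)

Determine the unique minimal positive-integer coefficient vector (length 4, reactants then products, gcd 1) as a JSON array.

L: 5·6+3·4 = 42 | 4·0+6·7 = 42
R: 5·0+3·8 = 24 | 4·0+6·4 = 24
Q: 5·1+3·5 = 20 | 4·2+6·2 = 20
X: 5·2+3·6 = 28 | 4·7+6·0 = 28
gcd(5,3,4,6) = 1

Coefficients: [5, 3, 4, 6]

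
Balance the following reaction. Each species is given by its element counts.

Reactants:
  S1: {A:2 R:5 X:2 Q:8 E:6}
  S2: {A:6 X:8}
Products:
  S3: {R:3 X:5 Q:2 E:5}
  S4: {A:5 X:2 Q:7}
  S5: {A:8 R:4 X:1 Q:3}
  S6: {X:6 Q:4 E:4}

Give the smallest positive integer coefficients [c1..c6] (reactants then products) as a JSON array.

A: 4·2+3·6 = 26 | 4·0+2·5+2·8+1·0 = 26
R: 4·5+3·0 = 20 | 4·3+2·0+2·4+1·0 = 20
X: 4·2+3·8 = 32 | 4·5+2·2+2·1+1·6 = 32
Q: 4·8+3·0 = 32 | 4·2+2·7+2·3+1·4 = 32
E: 4·6+3·0 = 24 | 4·5+2·0+2·0+1·4 = 24
gcd(4,3,4,2,2,1) = 1

Coefficients: [4, 3, 4, 2, 2, 1]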